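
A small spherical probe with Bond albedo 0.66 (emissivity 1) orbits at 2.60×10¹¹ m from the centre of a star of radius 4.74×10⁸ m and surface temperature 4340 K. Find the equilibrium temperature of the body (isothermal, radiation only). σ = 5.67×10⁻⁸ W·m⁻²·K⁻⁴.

The star's surface emits σT_*⁴; at distance d the flux is S = σT_*⁴(R_*/d)².
S = 5.67×10⁻⁸·(4340)⁴·(4.74×10⁸/2.60×10¹¹)² = 66.86 W/m².
For an isothermal sphere T⁴ = (1−a)S/(4σ) = 1.002×10⁸ K⁴.

T ≈ 100 K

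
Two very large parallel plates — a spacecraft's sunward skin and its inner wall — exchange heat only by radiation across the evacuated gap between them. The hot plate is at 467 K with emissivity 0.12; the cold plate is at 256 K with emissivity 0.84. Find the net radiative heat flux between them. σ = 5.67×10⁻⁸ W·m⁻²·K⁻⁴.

q ≈ 288 W/m²

For two infinite grey parallel plates, q = σ(T₁⁴ − T₂⁴)/(1/ε₁ + 1/ε₂ − 1).
T₁⁴ − T₂⁴ = 4.756×10¹⁰ − 4.295×10⁹ = 4.327×10¹⁰ K⁴.
1/ε₁ + 1/ε₂ − 1 = 8.333 + 1.190 − 1 = 8.524.
q = 5.67×10⁻⁸ × 4.327×10¹⁰ / 8.524.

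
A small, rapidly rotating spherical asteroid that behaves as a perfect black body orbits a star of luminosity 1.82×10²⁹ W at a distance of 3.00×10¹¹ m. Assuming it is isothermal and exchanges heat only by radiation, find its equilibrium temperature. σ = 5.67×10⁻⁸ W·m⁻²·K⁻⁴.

T ≈ 918 K

First find the stellar flux at distance d: S = L/(4πd²) = 1.82×10²⁹/(4π·(3.00×10¹¹)²) = 1.609×10⁵ W/m².
For an isothermal sphere, absorbed (1−a)S·πr² = emitted σ·4πr²·T⁴, so T⁴ = (1−a)S/(4σ).
T⁴ = 1.00·1.609×10⁵/(4·5.67×10⁻⁸) = 7.095×10¹¹ K⁴.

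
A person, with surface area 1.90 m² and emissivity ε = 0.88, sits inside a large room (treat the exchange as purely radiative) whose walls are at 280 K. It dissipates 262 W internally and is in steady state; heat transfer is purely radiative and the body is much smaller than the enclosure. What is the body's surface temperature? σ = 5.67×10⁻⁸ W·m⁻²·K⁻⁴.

For a small grey body in a large enclosure, net radiated power = εσA(T⁴ − T_w⁴).
Steady state: P = εσA(T⁴ − T_w⁴) with A = 1.90 m².
T⁴ = P/(εσA) + T_w⁴ = 262/(0.88·5.67×10⁻⁸·1.900) + (280)⁴
    = 2.764×10⁹ + 6.147×10⁹ = 8.910×10⁹ K⁴.

T ≈ 307 K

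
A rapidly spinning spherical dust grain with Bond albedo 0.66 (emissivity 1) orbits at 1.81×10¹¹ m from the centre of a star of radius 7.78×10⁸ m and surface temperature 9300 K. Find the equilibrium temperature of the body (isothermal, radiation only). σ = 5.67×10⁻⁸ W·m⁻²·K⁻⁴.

T ≈ 329 K

The star's surface emits σT_*⁴; at distance d the flux is S = σT_*⁴(R_*/d)².
S = 5.67×10⁻⁸·(9300)⁴·(7.78×10⁸/1.81×10¹¹)² = 7836 W/m².
For an isothermal sphere T⁴ = (1−a)S/(4σ) = 1.175×10¹⁰ K⁴.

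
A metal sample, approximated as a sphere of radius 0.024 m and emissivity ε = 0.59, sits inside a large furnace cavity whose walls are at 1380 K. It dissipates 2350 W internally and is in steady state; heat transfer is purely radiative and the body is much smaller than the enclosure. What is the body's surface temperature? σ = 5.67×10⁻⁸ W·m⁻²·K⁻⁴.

For a small grey body in a large enclosure, net radiated power = εσA(T⁴ − T_w⁴).
Steady state: P = εσA(T⁴ − T_w⁴) with A = 4πr² = 0.007238 m².
T⁴ = P/(εσA) + T_w⁴ = 2350/(0.59·5.67×10⁻⁸·0.007238) + (1380)⁴
    = 9.705×10¹² + 3.627×10¹² = 1.333×10¹³ K⁴.

T ≈ 1910 K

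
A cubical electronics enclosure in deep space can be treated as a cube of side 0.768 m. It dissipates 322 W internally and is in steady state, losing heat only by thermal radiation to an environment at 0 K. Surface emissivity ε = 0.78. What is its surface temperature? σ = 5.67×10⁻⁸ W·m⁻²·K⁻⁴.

Steady state: internal power = radiated power, P = εσA T⁴.
Radiating area A = 6L² = 3.539 m².
T⁴ = P/(εσA) = 322/(0.78·5.67×10⁻⁸·3.539) = 2.057×10⁹ K⁴.
T = (2.057×10⁹)^(1/4).

T ≈ 213 K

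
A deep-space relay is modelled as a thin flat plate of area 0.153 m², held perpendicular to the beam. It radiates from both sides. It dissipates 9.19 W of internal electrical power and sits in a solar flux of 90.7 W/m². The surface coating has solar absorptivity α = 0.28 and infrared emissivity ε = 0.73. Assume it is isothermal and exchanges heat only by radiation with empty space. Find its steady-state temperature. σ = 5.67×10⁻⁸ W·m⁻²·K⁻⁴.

T ≈ 179 K

At steady state, absorbed solar power + internal power = radiated power.
Absorbed: α·S·A_cross = 0.28·90.7·0.1530 = 3.886 W (cross-section A).
Total input = 3.886 + 9.19 = 13.08 W.
Radiated: εσ·A_surf·T⁴ with A_surf = 2A = 0.3060 m².
T⁴ = 13.08/(0.73·5.67×10⁻⁸·0.3060) = 1.032×10⁹ K⁴.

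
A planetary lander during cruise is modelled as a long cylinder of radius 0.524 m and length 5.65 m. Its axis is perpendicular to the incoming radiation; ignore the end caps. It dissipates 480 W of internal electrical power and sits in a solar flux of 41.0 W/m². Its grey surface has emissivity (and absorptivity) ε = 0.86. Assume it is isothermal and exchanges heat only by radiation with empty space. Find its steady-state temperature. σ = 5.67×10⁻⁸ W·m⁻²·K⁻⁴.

At steady state, absorbed solar power + internal power = radiated power.
Absorbed: α·S·A_cross = 0.86·41.0·5.921 = 208.8 W (cross-section 2rL).
Total input = 208.8 + 480 = 688.8 W.
Radiated: εσ·A_surf·T⁴ with A_surf = 2πrL = 18.60 m².
T⁴ = 688.8/(0.86·5.67×10⁻⁸·18.60) = 7.593×10⁸ K⁴.

T ≈ 166 K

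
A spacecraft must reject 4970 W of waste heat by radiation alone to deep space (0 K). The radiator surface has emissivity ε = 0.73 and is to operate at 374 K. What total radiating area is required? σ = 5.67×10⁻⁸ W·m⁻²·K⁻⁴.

A ≈ 6.14 m²

P = εσA T⁴ ⇒ A = P/(εσT⁴).
T⁴ = 1.957×10¹⁰ K⁴.
A = 4970/(0.73 × 5.67×10⁻⁸ × 1.957×10¹⁰).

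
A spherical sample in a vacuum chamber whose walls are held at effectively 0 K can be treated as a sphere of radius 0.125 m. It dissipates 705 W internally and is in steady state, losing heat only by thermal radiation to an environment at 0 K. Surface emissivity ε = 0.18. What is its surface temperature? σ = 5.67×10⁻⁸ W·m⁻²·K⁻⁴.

T ≈ 770 K

Steady state: internal power = radiated power, P = εσA T⁴.
Radiating area A = 4πr² = 0.1963 m².
T⁴ = P/(εσA) = 705/(0.18·5.67×10⁻⁸·0.1963) = 3.518×10¹¹ K⁴.
T = (3.518×10¹¹)^(1/4).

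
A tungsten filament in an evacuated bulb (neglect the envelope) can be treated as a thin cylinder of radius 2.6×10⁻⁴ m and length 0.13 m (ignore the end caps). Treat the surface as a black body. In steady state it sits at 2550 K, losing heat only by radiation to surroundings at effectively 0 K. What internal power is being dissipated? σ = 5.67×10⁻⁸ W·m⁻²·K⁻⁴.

P ≈ 509 W

Steady state: P = εσA T⁴.
A = 2πrL = 2.124×10⁻⁴ m²; T⁴ = (2550)⁴ = 4.228×10¹³ K⁴.
P = 1.0 × 5.67×10⁻⁸ × 2.124×10⁻⁴ × 4.228×10¹³.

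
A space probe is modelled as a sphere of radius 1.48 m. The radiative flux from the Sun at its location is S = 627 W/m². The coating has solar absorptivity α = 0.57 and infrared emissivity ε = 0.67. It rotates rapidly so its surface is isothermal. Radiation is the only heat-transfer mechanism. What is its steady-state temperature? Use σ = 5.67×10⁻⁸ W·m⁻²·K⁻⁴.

At equilibrium, absorbed power = emitted power.
Absorbing cross-section = πr² = 6.881 m²; emitting surface = 4πr² = 27.53 m² (ratio 4).
αS·A_cross = εσ·A_surf·T⁴  ⇒  T⁴ = αS/(ε·4σ).
T⁴ = 0.570·627/(0.67·4·5.67×10⁻⁸) = 2.352×10⁹ K⁴.
T = (2.352×10⁹)^(1/4).

T ≈ 220 K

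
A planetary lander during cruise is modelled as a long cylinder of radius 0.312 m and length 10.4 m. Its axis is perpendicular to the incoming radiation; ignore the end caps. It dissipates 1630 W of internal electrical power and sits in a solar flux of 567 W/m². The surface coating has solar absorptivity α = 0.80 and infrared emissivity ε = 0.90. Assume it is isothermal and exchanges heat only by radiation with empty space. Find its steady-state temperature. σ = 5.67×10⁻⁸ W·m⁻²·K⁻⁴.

T ≈ 257 K

At steady state, absorbed solar power + internal power = radiated power.
Absorbed: α·S·A_cross = 0.80·567·6.490 = 2944 W (cross-section 2rL).
Total input = 2944 + 1630 = 4574 W.
Radiated: εσ·A_surf·T⁴ with A_surf = 2πrL = 20.39 m².
T⁴ = 4574/(0.90·5.67×10⁻⁸·20.39) = 4.396×10⁹ K⁴.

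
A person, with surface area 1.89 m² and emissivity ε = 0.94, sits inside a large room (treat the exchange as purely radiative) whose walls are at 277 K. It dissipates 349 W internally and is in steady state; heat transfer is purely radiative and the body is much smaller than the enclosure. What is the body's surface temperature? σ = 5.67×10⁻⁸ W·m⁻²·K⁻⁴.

T ≈ 311 K

For a small grey body in a large enclosure, net radiated power = εσA(T⁴ − T_w⁴).
Steady state: P = εσA(T⁴ − T_w⁴) with A = 1.89 m².
T⁴ = P/(εσA) + T_w⁴ = 349/(0.94·5.67×10⁻⁸·1.890) + (277)⁴
    = 3.465×10⁹ + 5.887×10⁹ = 9.352×10⁹ K⁴.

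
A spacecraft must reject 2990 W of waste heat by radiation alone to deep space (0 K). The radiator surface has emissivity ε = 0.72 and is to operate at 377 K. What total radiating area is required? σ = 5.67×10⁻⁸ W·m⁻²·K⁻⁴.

P = εσA T⁴ ⇒ A = P/(εσT⁴).
T⁴ = 2.020×10¹⁰ K⁴.
A = 2990/(0.72 × 5.67×10⁻⁸ × 2.020×10¹⁰).

A ≈ 3.63 m²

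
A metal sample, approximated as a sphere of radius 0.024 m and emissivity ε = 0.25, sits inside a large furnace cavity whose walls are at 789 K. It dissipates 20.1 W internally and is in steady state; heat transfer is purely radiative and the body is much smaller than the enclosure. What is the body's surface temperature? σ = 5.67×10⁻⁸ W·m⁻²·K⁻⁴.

T ≈ 874 K

For a small grey body in a large enclosure, net radiated power = εσA(T⁴ − T_w⁴).
Steady state: P = εσA(T⁴ − T_w⁴) with A = 4πr² = 0.007238 m².
T⁴ = P/(εσA) + T_w⁴ = 20.1/(0.25·5.67×10⁻⁸·0.007238) + (789)⁴
    = 1.959×10¹¹ + 3.875×10¹¹ = 5.834×10¹¹ K⁴.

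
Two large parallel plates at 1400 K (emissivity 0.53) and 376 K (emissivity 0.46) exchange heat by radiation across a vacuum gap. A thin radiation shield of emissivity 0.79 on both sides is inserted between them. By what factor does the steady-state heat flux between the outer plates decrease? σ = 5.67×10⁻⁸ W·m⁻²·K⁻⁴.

factor ≈ 1.50

Without shield: q₀ = σΔ(T⁴)/(1/ε₁+1/ε₂−1) with denominator 3.061.
With shield the two gaps are in series; the resistances add: (1/ε₁+1/ε_s−1)+(1/ε_s+1/ε₂−1) = 2.153+2.440 = 4.592.
Heat-flux ratio q₀/q = 4.592/3.061.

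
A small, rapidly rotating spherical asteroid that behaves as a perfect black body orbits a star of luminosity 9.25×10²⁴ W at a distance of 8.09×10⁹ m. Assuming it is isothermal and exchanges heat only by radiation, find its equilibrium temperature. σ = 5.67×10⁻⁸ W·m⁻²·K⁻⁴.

First find the stellar flux at distance d: S = L/(4πd²) = 9.25×10²⁴/(4π·(8.09×10⁹)²) = 11250 W/m².
For an isothermal sphere, absorbed (1−a)S·πr² = emitted σ·4πr²·T⁴, so T⁴ = (1−a)S/(4σ).
T⁴ = 1.00·11250/(4·5.67×10⁻⁸) = 4.959×10¹⁰ K⁴.

T ≈ 472 K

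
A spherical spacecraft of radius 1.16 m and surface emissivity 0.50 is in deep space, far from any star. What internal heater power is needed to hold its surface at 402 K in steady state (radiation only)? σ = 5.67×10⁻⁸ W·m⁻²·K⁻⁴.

P ≈ 12500 W

P = εσ·4πr²·T⁴.
4πr² = 16.91 m²; T⁴ = 2.612×10¹⁰ K⁴.
P = 0.50·5.67×10⁻⁸·16.91·2.612×10¹⁰.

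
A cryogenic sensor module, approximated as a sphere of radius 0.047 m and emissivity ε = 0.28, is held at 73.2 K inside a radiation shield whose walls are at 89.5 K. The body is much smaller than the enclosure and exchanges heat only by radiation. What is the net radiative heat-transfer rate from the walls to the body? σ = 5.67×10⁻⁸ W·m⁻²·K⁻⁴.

For a small grey body in a large enclosure: P_net = εσA(T_body⁴ − T_wall⁴).
A = 4πr² = 0.02776 m²; T_body⁴ − T_wall⁴ = 2.871×10⁷ − 6.416×10⁷ = -3.545×10⁷ K⁴.
|P_net| = 0.28·5.67×10⁻⁸·0.02776·3.545×10⁷.

P_net ≈ 0.0156 W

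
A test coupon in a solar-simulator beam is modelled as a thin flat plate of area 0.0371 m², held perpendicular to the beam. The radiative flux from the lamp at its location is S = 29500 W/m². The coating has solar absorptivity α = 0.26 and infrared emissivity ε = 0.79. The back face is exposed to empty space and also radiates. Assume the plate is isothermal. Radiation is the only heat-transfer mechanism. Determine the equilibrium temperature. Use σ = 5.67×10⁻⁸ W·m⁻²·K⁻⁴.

T ≈ 541 K

At equilibrium, absorbed power = emitted power.
Absorbing cross-section = A = 0.03710 m²; emitting surface = 2A = 0.07420 m² (ratio 2).
αS·A_cross = εσ·A_surf·T⁴  ⇒  T⁴ = αS/(ε·2σ).
T⁴ = 0.260·29500/(0.79·2·5.67×10⁻⁸) = 8.562×10¹⁰ K⁴.
T = (8.562×10¹⁰)^(1/4).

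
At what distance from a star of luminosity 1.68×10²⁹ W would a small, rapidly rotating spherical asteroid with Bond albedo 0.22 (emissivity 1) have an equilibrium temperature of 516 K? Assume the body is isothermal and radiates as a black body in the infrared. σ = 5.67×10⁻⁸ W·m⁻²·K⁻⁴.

d ≈ 8.05×10¹¹ m

For an isothermal black-emitting sphere, (1−a)S·πr² = σ·4πr²·T⁴ ⇒ S = 4σT⁴/(1−a).
S = 4·5.67×10⁻⁸·(516)⁴/0.780 = 20610 W/m².
Flux falls as S = L/(4πd²), so d = √(L/(4πS)) = √(1.68×10²⁹/(4π·20610)).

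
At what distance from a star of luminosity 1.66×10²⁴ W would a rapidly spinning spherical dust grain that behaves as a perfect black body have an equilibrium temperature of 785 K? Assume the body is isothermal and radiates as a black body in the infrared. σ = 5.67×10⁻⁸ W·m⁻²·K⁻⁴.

For an isothermal black-emitting sphere, (1−a)S·πr² = σ·4πr²·T⁴ ⇒ S = 4σT⁴/(1−a).
S = 4·5.67×10⁻⁸·(785)⁴/1.00 = 86120 W/m².
Flux falls as S = L/(4πd²), so d = √(L/(4πS)) = √(1.66×10²⁴/(4π·86120)).

d ≈ 1.24×10⁹ m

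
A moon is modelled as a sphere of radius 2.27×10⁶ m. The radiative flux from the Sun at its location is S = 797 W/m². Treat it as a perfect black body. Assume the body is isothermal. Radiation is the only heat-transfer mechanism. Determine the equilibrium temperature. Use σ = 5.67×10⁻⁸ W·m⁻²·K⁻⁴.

T ≈ 243 K

At equilibrium, absorbed power = emitted power.
Absorbing cross-section = πr² = 1.619×10¹³ m²; emitting surface = 4πr² = 6.475×10¹³ m² (ratio 4).
S·A_cross = εσ·A_surf·T⁴  ⇒  T⁴ = S/(4σ).
T⁴ = 1.00·797/(4·5.67×10⁻⁸) = 3.514×10⁹ K⁴.
T = (3.514×10⁹)^(1/4).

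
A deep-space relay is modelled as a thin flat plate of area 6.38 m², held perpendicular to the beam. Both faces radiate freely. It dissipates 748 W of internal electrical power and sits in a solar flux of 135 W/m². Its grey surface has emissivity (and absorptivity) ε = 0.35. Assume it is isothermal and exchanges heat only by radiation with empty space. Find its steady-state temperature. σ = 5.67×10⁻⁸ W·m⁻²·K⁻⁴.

At steady state, absorbed solar power + internal power = radiated power.
Absorbed: α·S·A_cross = 0.35·135·6.380 = 301.5 W (cross-section A).
Total input = 301.5 + 748 = 1049 W.
Radiated: εσ·A_surf·T⁴ with A_surf = 2A = 12.76 m².
T⁴ = 1049/(0.35·5.67×10⁻⁸·12.76) = 4.144×10⁹ K⁴.

T ≈ 254 K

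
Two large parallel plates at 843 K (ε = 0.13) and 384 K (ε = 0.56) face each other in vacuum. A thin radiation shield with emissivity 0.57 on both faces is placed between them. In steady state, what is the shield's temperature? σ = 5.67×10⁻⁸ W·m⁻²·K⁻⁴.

In steady state the net flux on the hot side equals that on the cold side.
σ(T₁⁴−T_s⁴)/D₁ = σ(T_s⁴−T₂⁴)/D₂, with D₁ = 1/ε₁+1/ε_s−1 = 8.447, D₂ = 1/ε_s+1/ε₂−1 = 2.540.
Solve for T_s⁴: T_s⁴ = (D₂·T₁⁴ + D₁·T₂⁴)/(D₁+D₂) = 1.335×10¹¹ K⁴.

T_s ≈ 604 K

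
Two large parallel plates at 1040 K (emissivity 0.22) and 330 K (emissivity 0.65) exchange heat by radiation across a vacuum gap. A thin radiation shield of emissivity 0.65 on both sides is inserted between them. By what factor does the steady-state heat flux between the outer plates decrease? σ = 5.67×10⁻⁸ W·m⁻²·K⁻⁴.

factor ≈ 1.41

Without shield: q₀ = σΔ(T⁴)/(1/ε₁+1/ε₂−1) with denominator 5.084.
With shield the two gaps are in series; the resistances add: (1/ε₁+1/ε_s−1)+(1/ε_s+1/ε₂−1) = 5.084+2.077 = 7.161.
Heat-flux ratio q₀/q = 7.161/5.084.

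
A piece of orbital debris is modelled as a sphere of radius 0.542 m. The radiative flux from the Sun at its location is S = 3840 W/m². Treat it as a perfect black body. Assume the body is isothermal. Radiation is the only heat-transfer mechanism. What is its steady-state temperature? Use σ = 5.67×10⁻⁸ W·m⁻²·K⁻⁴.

T ≈ 361 K

At equilibrium, absorbed power = emitted power.
Absorbing cross-section = πr² = 0.9229 m²; emitting surface = 4πr² = 3.692 m² (ratio 4).
S·A_cross = εσ·A_surf·T⁴  ⇒  T⁴ = S/(4σ).
T⁴ = 1.00·3840/(4·5.67×10⁻⁸) = 1.693×10¹⁰ K⁴.
T = (1.693×10¹⁰)^(1/4).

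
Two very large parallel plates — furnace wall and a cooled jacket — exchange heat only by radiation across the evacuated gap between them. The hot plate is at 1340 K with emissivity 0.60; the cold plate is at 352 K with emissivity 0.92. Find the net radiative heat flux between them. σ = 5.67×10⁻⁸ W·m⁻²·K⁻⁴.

q ≈ 1.04×10⁵ W/m²

For two infinite grey parallel plates, q = σ(T₁⁴ − T₂⁴)/(1/ε₁ + 1/ε₂ − 1).
T₁⁴ − T₂⁴ = 3.224×10¹² − 1.535×10¹⁰ = 3.209×10¹² K⁴.
1/ε₁ + 1/ε₂ − 1 = 1.667 + 1.087 − 1 = 1.754.
q = 5.67×10⁻⁸ × 3.209×10¹² / 1.754.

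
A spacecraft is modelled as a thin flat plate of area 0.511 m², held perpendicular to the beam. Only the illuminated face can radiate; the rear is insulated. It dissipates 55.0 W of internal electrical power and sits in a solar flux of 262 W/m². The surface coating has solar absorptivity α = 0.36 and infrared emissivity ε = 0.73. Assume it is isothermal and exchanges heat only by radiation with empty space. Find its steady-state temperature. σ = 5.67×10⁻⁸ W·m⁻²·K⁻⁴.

T ≈ 264 K

At steady state, absorbed solar power + internal power = radiated power.
Absorbed: α·S·A_cross = 0.36·262·0.5110 = 48.20 W (cross-section A).
Total input = 48.20 + 55.0 = 103.2 W.
Radiated: εσ·A_surf·T⁴ with A_surf = A = 0.5110 m².
T⁴ = 103.2/(0.73·5.67×10⁻⁸·0.5110) = 4.879×10⁹ K⁴.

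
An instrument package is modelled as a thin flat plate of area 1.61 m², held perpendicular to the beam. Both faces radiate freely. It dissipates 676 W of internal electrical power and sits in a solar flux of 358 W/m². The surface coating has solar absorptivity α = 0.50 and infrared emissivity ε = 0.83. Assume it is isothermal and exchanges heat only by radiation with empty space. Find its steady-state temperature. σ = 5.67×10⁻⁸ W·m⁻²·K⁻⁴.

At steady state, absorbed solar power + internal power = radiated power.
Absorbed: α·S·A_cross = 0.50·358·1.610 = 288.2 W (cross-section A).
Total input = 288.2 + 676 = 964.2 W.
Radiated: εσ·A_surf·T⁴ with A_surf = 2A = 3.220 m².
T⁴ = 964.2/(0.83·5.67×10⁻⁸·3.220) = 6.363×10⁹ K⁴.

T ≈ 282 K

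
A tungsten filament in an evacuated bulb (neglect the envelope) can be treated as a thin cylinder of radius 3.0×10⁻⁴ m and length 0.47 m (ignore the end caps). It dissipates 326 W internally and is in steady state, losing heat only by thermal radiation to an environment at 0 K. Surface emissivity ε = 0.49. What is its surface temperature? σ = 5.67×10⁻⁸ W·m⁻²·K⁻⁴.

T ≈ 1910 K

Steady state: internal power = radiated power, P = εσA T⁴.
Radiating area A = 2πrL = 8.859×10⁻⁴ m².
T⁴ = P/(εσA) = 326/(0.49·5.67×10⁻⁸·8.859×10⁻⁴) = 1.324×10¹³ K⁴.
T = (1.324×10¹³)^(1/4).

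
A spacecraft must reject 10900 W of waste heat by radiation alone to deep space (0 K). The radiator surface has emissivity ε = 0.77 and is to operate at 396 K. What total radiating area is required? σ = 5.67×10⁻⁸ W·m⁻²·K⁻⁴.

A ≈ 10.2 m²

P = εσA T⁴ ⇒ A = P/(εσT⁴).
T⁴ = 2.459×10¹⁰ K⁴.
A = 10900/(0.77 × 5.67×10⁻⁸ × 2.459×10¹⁰).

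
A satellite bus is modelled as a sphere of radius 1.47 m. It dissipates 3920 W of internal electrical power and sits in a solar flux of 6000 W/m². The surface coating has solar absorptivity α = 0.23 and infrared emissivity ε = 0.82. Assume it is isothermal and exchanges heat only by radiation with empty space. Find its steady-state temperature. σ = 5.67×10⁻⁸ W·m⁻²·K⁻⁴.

T ≈ 320 K

At steady state, absorbed solar power + internal power = radiated power.
Absorbed: α·S·A_cross = 0.23·6000·6.789 = 9368 W (cross-section πr²).
Total input = 9368 + 3920 = 13290 W.
Radiated: εσ·A_surf·T⁴ with A_surf = 4πr² = 27.15 m².
T⁴ = 13290/(0.82·5.67×10⁻⁸·27.15) = 1.053×10¹⁰ K⁴.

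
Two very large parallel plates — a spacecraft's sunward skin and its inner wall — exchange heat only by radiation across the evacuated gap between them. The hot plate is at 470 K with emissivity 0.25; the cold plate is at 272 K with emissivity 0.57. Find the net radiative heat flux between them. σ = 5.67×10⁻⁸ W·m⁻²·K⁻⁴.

q ≈ 517 W/m²

For two infinite grey parallel plates, q = σ(T₁⁴ − T₂⁴)/(1/ε₁ + 1/ε₂ − 1).
T₁⁴ − T₂⁴ = 4.880×10¹⁰ − 5.474×10⁹ = 4.332×10¹⁰ K⁴.
1/ε₁ + 1/ε₂ − 1 = 4.000 + 1.754 − 1 = 4.754.
q = 5.67×10⁻⁸ × 4.332×10¹⁰ / 4.754.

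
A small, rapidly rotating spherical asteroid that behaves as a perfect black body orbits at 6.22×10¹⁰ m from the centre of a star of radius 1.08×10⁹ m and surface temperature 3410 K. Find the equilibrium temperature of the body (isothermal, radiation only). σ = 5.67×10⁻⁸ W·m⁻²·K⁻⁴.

T ≈ 318 K

The star's surface emits σT_*⁴; at distance d the flux is S = σT_*⁴(R_*/d)².
S = 5.67×10⁻⁸·(3410)⁴·(1.08×10⁹/6.22×10¹⁰)² = 2311 W/m².
For an isothermal sphere T⁴ = (1−a)S/(4σ) = 1.019×10¹⁰ K⁴.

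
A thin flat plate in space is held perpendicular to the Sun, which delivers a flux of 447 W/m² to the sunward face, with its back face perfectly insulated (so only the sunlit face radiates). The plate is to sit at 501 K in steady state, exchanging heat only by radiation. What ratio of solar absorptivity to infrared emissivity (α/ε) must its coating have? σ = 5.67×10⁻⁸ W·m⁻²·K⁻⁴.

Balance: αS·A = εσ·1A·T⁴ ⇒ α/ε = σT⁴/S.
α/ε = 5.67×10⁻⁸·(501)⁴/447 = 5.67×10⁻⁸·6.300×10¹⁰/447.

α/ε ≈ 7.99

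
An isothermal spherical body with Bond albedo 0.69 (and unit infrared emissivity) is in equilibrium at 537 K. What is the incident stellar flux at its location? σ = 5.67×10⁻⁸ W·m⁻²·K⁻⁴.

(1−a)S·πr² = σ·4πr²·T⁴ ⇒ S = 4σT⁴/(1−a).
S = 4·5.67×10⁻⁸·8.316×10¹⁰/0.310.

S ≈ 60800 W/m²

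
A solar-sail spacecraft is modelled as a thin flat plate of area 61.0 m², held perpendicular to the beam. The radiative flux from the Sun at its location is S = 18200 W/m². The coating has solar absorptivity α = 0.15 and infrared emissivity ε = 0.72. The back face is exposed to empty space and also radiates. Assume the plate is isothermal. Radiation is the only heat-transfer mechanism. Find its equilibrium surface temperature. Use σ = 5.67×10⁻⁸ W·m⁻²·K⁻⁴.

At equilibrium, absorbed power = emitted power.
Absorbing cross-section = A = 61.00 m²; emitting surface = 2A = 122.0 m² (ratio 2).
αS·A_cross = εσ·A_surf·T⁴  ⇒  T⁴ = αS/(ε·2σ).
T⁴ = 0.150·18200/(0.72·2·5.67×10⁻⁸) = 3.344×10¹⁰ K⁴.
T = (3.344×10¹⁰)^(1/4).

T ≈ 428 K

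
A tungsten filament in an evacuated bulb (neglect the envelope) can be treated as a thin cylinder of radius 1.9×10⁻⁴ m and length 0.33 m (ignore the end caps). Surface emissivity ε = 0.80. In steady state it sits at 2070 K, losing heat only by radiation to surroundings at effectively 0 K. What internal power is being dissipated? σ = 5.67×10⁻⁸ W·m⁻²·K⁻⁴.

Steady state: P = εσA T⁴.
A = 2πrL = 3.940×10⁻⁴ m²; T⁴ = (2070)⁴ = 1.836×10¹³ K⁴.
P = 0.80 × 5.67×10⁻⁸ × 3.940×10⁻⁴ × 1.836×10¹³.

P ≈ 328 W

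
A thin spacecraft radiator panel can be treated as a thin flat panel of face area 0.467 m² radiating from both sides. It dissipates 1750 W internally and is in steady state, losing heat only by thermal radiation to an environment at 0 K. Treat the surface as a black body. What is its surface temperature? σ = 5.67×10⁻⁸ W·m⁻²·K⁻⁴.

T ≈ 426 K

Steady state: internal power = radiated power, P = εσA T⁴.
Radiating area A = 2·0.467 = 0.9340 m².
T⁴ = P/(εσA) = 1750/(1.0·5.67×10⁻⁸·0.9340) = 3.305×10¹⁰ K⁴.
T = (3.305×10¹⁰)^(1/4).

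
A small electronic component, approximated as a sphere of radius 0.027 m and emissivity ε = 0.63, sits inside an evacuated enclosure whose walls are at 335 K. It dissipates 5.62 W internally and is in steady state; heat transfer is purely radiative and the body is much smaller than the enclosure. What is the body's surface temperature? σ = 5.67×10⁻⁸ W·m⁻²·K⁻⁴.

For a small grey body in a large enclosure, net radiated power = εσA(T⁴ − T_w⁴).
Steady state: P = εσA(T⁴ − T_w⁴) with A = 4πr² = 0.009161 m².
T⁴ = P/(εσA) + T_w⁴ = 5.62/(0.63·5.67×10⁻⁸·0.009161) + (335)⁴
    = 1.717×10¹⁰ + 1.259×10¹⁰ = 2.977×10¹⁰ K⁴.

T ≈ 415 K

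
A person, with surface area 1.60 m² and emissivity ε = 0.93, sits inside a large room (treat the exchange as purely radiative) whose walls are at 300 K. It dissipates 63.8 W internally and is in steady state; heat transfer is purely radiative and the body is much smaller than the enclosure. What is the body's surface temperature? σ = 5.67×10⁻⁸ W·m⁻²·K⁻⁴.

For a small grey body in a large enclosure, net radiated power = εσA(T⁴ − T_w⁴).
Steady state: P = εσA(T⁴ − T_w⁴) with A = 1.60 m².
T⁴ = P/(εσA) + T_w⁴ = 63.8/(0.93·5.67×10⁻⁸·1.600) + (300)⁴
    = 7.562×10⁸ + 8.100×10⁹ = 8.856×10⁹ K⁴.

T ≈ 307 K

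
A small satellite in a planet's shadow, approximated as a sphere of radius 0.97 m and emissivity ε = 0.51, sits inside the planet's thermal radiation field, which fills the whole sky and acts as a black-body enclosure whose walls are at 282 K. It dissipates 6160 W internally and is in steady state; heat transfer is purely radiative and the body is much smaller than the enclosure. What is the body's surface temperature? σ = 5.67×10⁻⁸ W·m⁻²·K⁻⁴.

For a small grey body in a large enclosure, net radiated power = εσA(T⁴ − T_w⁴).
Steady state: P = εσA(T⁴ − T_w⁴) with A = 4πr² = 11.82 m².
T⁴ = P/(εσA) + T_w⁴ = 6160/(0.51·5.67×10⁻⁸·11.82) + (282)⁴
    = 1.802×10¹⁰ + 6.324×10⁹ = 2.434×10¹⁰ K⁴.

T ≈ 395 K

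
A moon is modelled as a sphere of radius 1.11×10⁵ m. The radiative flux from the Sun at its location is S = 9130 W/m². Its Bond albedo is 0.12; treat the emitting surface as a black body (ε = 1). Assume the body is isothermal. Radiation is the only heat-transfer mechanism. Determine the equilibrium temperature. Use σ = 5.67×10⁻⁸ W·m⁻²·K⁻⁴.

T ≈ 434 K

At equilibrium, absorbed power = emitted power.
Absorbing cross-section = πr² = 3.871×10¹⁰ m²; emitting surface = 4πr² = 1.548×10¹¹ m² (ratio 4).
(1−a)S·A_cross = εσ·A_surf·T⁴  ⇒  T⁴ = (1−a)S/(4σ).
T⁴ = 0.880·9130/(4·5.67×10⁻⁸) = 3.543×10¹⁰ K⁴.
T = (3.543×10¹⁰)^(1/4).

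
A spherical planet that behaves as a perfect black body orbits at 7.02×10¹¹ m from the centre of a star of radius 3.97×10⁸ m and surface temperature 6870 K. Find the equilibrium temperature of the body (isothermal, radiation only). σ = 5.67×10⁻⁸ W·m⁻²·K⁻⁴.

T ≈ 116 K

The star's surface emits σT_*⁴; at distance d the flux is S = σT_*⁴(R_*/d)².
S = 5.67×10⁻⁸·(6870)⁴·(3.97×10⁸/7.02×10¹¹)² = 40.39 W/m².
For an isothermal sphere T⁴ = (1−a)S/(4σ) = 1.781×10⁸ K⁴.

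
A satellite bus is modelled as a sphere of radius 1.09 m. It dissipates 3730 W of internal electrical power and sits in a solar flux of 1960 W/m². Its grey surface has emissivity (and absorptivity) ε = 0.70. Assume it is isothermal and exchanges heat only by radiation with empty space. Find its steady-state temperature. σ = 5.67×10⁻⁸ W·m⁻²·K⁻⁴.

At steady state, absorbed solar power + internal power = radiated power.
Absorbed: α·S·A_cross = 0.70·1960·3.733 = 5121 W (cross-section πr²).
Total input = 5121 + 3730 = 8851 W.
Radiated: εσ·A_surf·T⁴ with A_surf = 4πr² = 14.93 m².
T⁴ = 8851/(0.70·5.67×10⁻⁸·14.93) = 1.494×10¹⁰ K⁴.

T ≈ 350 K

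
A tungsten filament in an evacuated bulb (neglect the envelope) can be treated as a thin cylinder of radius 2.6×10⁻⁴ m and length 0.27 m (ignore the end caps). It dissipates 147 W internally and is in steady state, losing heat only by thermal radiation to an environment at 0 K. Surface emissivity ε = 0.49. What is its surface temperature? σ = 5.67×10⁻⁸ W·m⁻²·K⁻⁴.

T ≈ 1860 K

Steady state: internal power = radiated power, P = εσA T⁴.
Radiating area A = 2πrL = 4.411×10⁻⁴ m².
T⁴ = P/(εσA) = 147/(0.49·5.67×10⁻⁸·4.411×10⁻⁴) = 1.200×10¹³ K⁴.
T = (1.200×10¹³)^(1/4).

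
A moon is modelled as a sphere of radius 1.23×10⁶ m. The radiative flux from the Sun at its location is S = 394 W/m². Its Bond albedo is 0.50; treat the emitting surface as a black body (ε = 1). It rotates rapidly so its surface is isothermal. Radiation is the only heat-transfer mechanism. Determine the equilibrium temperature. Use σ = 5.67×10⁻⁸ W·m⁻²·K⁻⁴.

At equilibrium, absorbed power = emitted power.
Absorbing cross-section = πr² = 4.753×10¹² m²; emitting surface = 4πr² = 1.901×10¹³ m² (ratio 4).
(1−a)S·A_cross = εσ·A_surf·T⁴  ⇒  T⁴ = (1−a)S/(4σ).
T⁴ = 0.500·394/(4·5.67×10⁻⁸) = 8.686×10⁸ K⁴.
T = (8.686×10⁸)^(1/4).

T ≈ 172 K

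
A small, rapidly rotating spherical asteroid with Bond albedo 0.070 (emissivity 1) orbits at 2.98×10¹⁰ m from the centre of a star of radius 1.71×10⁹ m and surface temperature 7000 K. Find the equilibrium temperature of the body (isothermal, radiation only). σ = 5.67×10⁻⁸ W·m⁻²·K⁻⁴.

T ≈ 1160 K

The star's surface emits σT_*⁴; at distance d the flux is S = σT_*⁴(R_*/d)².
S = 5.67×10⁻⁸·(7000)⁴·(1.71×10⁹/2.98×10¹⁰)² = 4.483×10⁵ W/m².
For an isothermal sphere T⁴ = (1−a)S/(4σ) = 1.838×10¹² K⁴.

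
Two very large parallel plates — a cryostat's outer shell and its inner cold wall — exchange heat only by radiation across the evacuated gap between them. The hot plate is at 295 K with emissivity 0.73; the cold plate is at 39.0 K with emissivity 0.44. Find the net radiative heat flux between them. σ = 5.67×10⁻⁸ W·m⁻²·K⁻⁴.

q ≈ 162 W/m²

For two infinite grey parallel plates, q = σ(T₁⁴ − T₂⁴)/(1/ε₁ + 1/ε₂ − 1).
T₁⁴ − T₂⁴ = 7.573×10⁹ − 2.313×10⁶ = 7.571×10⁹ K⁴.
1/ε₁ + 1/ε₂ − 1 = 1.370 + 2.273 − 1 = 2.643.
q = 5.67×10⁻⁸ × 7.571×10⁹ / 2.643.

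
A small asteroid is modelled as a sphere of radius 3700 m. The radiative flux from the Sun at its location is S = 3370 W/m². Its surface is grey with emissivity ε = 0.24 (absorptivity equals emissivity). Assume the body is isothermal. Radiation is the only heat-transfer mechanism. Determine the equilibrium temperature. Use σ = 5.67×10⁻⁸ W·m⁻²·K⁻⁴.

At equilibrium, absorbed power = emitted power.
Absorbing cross-section = πr² = 4.301×10⁷ m²; emitting surface = 4πr² = 1.720×10⁸ m² (ratio 4).
εS·A_cross = εσ·A_surf·T⁴  ⇒  T⁴ = S/(4σ)   (ε cancels).
T⁴ = 3370/(4·5.67×10⁻⁸) = 1.486×10¹⁰ K⁴.
T = (1.486×10¹⁰)^(1/4).

T ≈ 349 K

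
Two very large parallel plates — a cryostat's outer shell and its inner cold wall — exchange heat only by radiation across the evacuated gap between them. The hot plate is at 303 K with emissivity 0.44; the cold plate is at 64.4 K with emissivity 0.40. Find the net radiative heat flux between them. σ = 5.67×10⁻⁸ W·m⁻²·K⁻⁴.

q ≈ 126 W/m²

For two infinite grey parallel plates, q = σ(T₁⁴ − T₂⁴)/(1/ε₁ + 1/ε₂ − 1).
T₁⁴ − T₂⁴ = 8.429×10⁹ − 1.720×10⁷ = 8.412×10⁹ K⁴.
1/ε₁ + 1/ε₂ − 1 = 2.273 + 2.500 − 1 = 3.773.
q = 5.67×10⁻⁸ × 8.412×10⁹ / 3.773.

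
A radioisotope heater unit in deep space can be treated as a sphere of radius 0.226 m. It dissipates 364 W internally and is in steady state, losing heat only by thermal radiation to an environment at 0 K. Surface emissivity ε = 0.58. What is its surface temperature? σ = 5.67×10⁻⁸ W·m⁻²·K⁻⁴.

Steady state: internal power = radiated power, P = εσA T⁴.
Radiating area A = 4πr² = 0.6418 m².
T⁴ = P/(εσA) = 364/(0.58·5.67×10⁻⁸·0.6418) = 1.725×10¹⁰ K⁴.
T = (1.725×10¹⁰)^(1/4).

T ≈ 362 K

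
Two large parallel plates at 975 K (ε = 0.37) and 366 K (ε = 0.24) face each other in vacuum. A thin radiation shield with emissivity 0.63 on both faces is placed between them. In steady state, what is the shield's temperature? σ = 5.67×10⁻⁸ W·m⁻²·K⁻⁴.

T_s ≈ 858 K

In steady state the net flux on the hot side equals that on the cold side.
σ(T₁⁴−T_s⁴)/D₁ = σ(T_s⁴−T₂⁴)/D₂, with D₁ = 1/ε₁+1/ε_s−1 = 3.290, D₂ = 1/ε_s+1/ε₂−1 = 4.754.
Solve for T_s⁴: T_s⁴ = (D₂·T₁⁴ + D₁·T₂⁴)/(D₁+D₂) = 5.414×10¹¹ K⁴.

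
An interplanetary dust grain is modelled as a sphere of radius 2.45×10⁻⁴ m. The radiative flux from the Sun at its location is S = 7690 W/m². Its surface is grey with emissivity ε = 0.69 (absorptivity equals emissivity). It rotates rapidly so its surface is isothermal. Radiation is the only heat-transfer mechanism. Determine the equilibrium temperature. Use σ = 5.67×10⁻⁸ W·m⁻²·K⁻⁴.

T ≈ 429 K

At equilibrium, absorbed power = emitted power.
Absorbing cross-section = πr² = 1.886×10⁻⁷ m²; emitting surface = 4πr² = 7.543×10⁻⁷ m² (ratio 4).
εS·A_cross = εσ·A_surf·T⁴  ⇒  T⁴ = S/(4σ)   (ε cancels).
T⁴ = 7690/(4·5.67×10⁻⁸) = 3.391×10¹⁰ K⁴.
T = (3.391×10¹⁰)^(1/4).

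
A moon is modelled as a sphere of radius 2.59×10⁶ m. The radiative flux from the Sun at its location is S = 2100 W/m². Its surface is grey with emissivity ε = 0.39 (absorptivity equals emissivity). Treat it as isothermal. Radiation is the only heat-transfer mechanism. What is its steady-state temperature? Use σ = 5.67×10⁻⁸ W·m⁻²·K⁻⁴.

T ≈ 310 K

At equilibrium, absorbed power = emitted power.
Absorbing cross-section = πr² = 2.107×10¹³ m²; emitting surface = 4πr² = 8.430×10¹³ m² (ratio 4).
εS·A_cross = εσ·A_surf·T⁴  ⇒  T⁴ = S/(4σ)   (ε cancels).
T⁴ = 2100/(4·5.67×10⁻⁸) = 9.259×10⁹ K⁴.
T = (9.259×10⁹)^(1/4).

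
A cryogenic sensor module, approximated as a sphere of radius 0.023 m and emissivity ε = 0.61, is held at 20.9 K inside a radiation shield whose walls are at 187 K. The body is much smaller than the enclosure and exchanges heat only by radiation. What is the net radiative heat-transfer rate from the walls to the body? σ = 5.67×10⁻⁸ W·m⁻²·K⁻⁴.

For a small grey body in a large enclosure: P_net = εσA(T_body⁴ − T_wall⁴).
A = 4πr² = 0.006648 m²; T_body⁴ − T_wall⁴ = 1.908×10⁵ − 1.223×10⁹ = -1.223×10⁹ K⁴.
|P_net| = 0.61·5.67×10⁻⁸·0.006648·1.223×10⁹.

P_net ≈ 0.281 W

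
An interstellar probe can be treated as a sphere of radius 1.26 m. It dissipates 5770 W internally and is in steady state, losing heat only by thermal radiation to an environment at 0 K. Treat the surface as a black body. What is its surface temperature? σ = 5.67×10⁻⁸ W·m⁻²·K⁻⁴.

T ≈ 267 K

Steady state: internal power = radiated power, P = εσA T⁴.
Radiating area A = 4πr² = 19.95 m².
T⁴ = P/(εσA) = 5770/(1.0·5.67×10⁻⁸·19.95) = 5.101×10⁹ K⁴.
T = (5.101×10⁹)^(1/4).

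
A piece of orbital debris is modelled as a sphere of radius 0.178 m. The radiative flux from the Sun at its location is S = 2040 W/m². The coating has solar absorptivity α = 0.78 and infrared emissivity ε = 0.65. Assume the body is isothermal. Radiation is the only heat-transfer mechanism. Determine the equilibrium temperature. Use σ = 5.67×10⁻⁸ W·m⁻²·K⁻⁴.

At equilibrium, absorbed power = emitted power.
Absorbing cross-section = πr² = 0.09954 m²; emitting surface = 4πr² = 0.3982 m² (ratio 4).
αS·A_cross = εσ·A_surf·T⁴  ⇒  T⁴ = αS/(ε·4σ).
T⁴ = 0.780·2040/(0.65·4·5.67×10⁻⁸) = 1.079×10¹⁰ K⁴.
T = (1.079×10¹⁰)^(1/4).

T ≈ 322 K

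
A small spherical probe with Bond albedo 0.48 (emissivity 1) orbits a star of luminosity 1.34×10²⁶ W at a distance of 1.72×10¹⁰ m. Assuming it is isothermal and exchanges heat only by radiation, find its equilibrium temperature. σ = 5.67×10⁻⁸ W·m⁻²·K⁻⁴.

First find the stellar flux at distance d: S = L/(4πd²) = 1.34×10²⁶/(4π·(1.72×10¹⁰)²) = 36040 W/m².
For an isothermal sphere, absorbed (1−a)S·πr² = emitted σ·4πr²·T⁴, so T⁴ = (1−a)S/(4σ).
T⁴ = 0.520·36040/(4·5.67×10⁻⁸) = 8.264×10¹⁰ K⁴.

T ≈ 536 K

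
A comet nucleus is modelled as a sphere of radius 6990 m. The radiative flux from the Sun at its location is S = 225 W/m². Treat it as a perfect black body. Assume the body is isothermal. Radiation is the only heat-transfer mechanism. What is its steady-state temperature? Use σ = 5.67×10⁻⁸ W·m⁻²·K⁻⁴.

T ≈ 177 K

At equilibrium, absorbed power = emitted power.
Absorbing cross-section = πr² = 1.535×10⁸ m²; emitting surface = 4πr² = 6.140×10⁸ m² (ratio 4).
S·A_cross = εσ·A_surf·T⁴  ⇒  T⁴ = S/(4σ).
T⁴ = 1.00·225/(4·5.67×10⁻⁸) = 9.921×10⁸ K⁴.
T = (9.921×10⁸)^(1/4).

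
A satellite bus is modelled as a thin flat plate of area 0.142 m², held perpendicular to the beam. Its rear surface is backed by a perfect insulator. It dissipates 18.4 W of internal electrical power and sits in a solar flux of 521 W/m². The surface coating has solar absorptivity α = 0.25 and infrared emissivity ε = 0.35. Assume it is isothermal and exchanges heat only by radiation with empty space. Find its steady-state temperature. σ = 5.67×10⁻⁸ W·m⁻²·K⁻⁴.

At steady state, absorbed solar power + internal power = radiated power.
Absorbed: α·S·A_cross = 0.25·521·0.1420 = 18.50 W (cross-section A).
Total input = 18.50 + 18.4 = 36.90 W.
Radiated: εσ·A_surf·T⁴ with A_surf = A = 0.1420 m².
T⁴ = 36.90/(0.35·5.67×10⁻⁸·0.1420) = 1.309×10¹⁰ K⁴.

T ≈ 338 K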